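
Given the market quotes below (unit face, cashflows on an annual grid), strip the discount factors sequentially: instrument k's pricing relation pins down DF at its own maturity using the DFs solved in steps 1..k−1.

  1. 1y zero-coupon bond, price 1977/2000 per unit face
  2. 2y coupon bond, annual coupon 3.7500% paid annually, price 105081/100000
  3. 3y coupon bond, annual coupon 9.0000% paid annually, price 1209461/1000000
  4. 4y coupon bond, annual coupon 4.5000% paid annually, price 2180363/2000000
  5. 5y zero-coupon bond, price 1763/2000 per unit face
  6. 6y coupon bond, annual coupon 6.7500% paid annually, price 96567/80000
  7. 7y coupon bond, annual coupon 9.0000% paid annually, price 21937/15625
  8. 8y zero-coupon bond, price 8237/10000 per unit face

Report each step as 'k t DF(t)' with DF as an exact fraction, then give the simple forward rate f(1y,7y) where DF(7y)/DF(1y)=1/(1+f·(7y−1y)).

step 1 [1y] zero: DF = P = 1977/2000 ≈ 0.988500
step 2 [2y] bond c/1=3/80: DF=(105081/100000 − 3/80·(0.988500))/(1+3/80) = 9771/10000 ≈ 0.977100
step 3 [3y] bond c/1=9/100: DF=(1209461/1000000 − 9/100·(0.988500+0.977100))/(1+9/100) = 9473/10000 ≈ 0.947300
step 4 [4y] bond c/1=9/200: DF=(2180363/2000000 − 9/200·(0.988500+0.977100+0.947300))/(1+9/200) = 4589/5000 ≈ 0.917800
step 5 [5y] zero: DF = P = 1763/2000 ≈ 0.881500
step 6 [6y] bond c/1=27/400: DF=(96567/80000 − 27/400·(0.988500+0.977100+0.947300+0.917800+0.881500))/(1+27/400) = 1041/1250 ≈ 0.832800
step 7 [7y] bond c/1=9/100: DF=(21937/15625 − 9/100·(0.988500+0.977100+0.947300+0.917800+0.881500+0.832800))/(1+9/100) = 4151/5000 ≈ 0.830200
step 8 [8y] zero: DF = P = 8237/10000 ≈ 0.823700

1 1 1977/2000
2 2 9771/10000
3 3 9473/10000
4 4 4589/5000
5 5 1763/2000
6 6 1041/1250
7 7 4151/5000
8 8 8237/10000
f(1y,7y) = ((1977/2000)/(4151/5000) − 1)/(6) = 1583/49812 ≈ 3.1779%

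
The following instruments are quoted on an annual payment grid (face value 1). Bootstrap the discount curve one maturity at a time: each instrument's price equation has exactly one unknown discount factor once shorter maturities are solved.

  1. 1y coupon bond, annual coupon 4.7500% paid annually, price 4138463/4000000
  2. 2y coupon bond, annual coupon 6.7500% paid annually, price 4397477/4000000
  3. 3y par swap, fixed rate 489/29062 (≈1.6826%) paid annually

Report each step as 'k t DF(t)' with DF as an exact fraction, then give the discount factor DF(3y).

1 1 9877/10000
2 2 4837/5000
3 3 9511/10000
DF(3y) = 9511/10000 ≈ 0.951100

step 1 [1y] bond c/1=19/400: DF=(4138463/4000000 − 19/400·(0))/(1+19/400) = 9877/10000 ≈ 0.987700
step 2 [2y] bond c/1=27/400: DF=(4397477/4000000 − 27/400·(0.987700))/(1+27/400) = 4837/5000 ≈ 0.967400
step 3 [3y] swap r/1=489/29062: DF=(1 − 489/29062·(0.987700+0.967400))/(1+489/29062) = 9511/10000 ≈ 0.951100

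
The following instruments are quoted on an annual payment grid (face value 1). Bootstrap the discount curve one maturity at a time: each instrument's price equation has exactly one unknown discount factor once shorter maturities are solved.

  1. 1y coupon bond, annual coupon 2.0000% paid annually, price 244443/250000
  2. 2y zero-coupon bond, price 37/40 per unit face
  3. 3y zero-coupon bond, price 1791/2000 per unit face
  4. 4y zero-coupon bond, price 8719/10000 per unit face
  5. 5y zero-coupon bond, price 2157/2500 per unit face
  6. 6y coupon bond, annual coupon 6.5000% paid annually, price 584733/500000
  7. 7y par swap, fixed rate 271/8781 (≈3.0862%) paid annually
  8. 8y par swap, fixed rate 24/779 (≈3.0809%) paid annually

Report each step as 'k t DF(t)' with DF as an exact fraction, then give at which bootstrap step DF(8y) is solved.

1 1 4793/5000
2 2 37/40
3 3 1791/2000
4 4 8719/10000
5 5 2157/2500
6 6 4113/5000
7 7 8103/10000
8 8 983/1250
DF(8y) is solved at step 8

step 1 [1y] bond c/1=1/50: DF=(244443/250000 − 1/50·(0))/(1+1/50) = 4793/5000 ≈ 0.958600
step 2 [2y] zero: DF = P = 37/40 ≈ 0.925000
step 3 [3y] zero: DF = P = 1791/2000 ≈ 0.895500
step 4 [4y] zero: DF = P = 8719/10000 ≈ 0.871900
step 5 [5y] zero: DF = P = 2157/2500 ≈ 0.862800
step 6 [6y] bond c/1=13/200: DF=(584733/500000 − 13/200·(0.958600+0.925000+0.895500+0.871900+0.862800))/(1+13/200) = 4113/5000 ≈ 0.822600
step 7 [7y] swap r/1=271/8781: DF=(1 − 271/8781·(0.958600+0.925000+0.895500+0.871900+0.862800+0.822600))/(1+271/8781) = 8103/10000 ≈ 0.810300
step 8 [8y] swap r/1=24/779: DF=(1 − 24/779·(0.958600+0.925000+0.895500+0.871900+0.862800+0.822600+0.810300))/(1+24/779) = 983/1250 ≈ 0.786400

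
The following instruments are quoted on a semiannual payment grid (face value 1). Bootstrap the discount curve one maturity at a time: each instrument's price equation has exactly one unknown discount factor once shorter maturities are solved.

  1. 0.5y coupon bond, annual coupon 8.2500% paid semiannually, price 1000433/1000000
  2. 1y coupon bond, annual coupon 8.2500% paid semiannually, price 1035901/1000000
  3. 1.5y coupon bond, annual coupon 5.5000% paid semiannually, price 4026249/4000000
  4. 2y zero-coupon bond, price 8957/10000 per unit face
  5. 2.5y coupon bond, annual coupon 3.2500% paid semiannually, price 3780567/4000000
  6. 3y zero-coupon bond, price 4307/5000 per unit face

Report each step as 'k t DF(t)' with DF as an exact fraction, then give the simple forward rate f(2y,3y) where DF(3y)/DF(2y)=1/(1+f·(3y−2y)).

step 1 [0.5y] bond c/2=33/800: DF=(1000433/1000000 − 33/800·(0))/(1+33/800) = 1201/1250 ≈ 0.960800
step 2 [1y] bond c/2=33/800: DF=(1035901/1000000 − 33/800·(0.960800))/(1+33/800) = 598/625 ≈ 0.956800
step 3 [1.5y] bond c/2=11/400: DF=(4026249/4000000 − 11/400·(0.960800+0.956800))/(1+11/400) = 9283/10000 ≈ 0.928300
step 4 [2y] zero: DF = P = 8957/10000 ≈ 0.895700
step 5 [2.5y] bond c/2=13/800: DF=(3780567/4000000 − 13/800·(0.960800+0.956800+0.928300+0.895700))/(1+13/800) = 4351/5000 ≈ 0.870200
step 6 [3y] zero: DF = P = 4307/5000 ≈ 0.861400

1 1/2 1201/1250
2 1 598/625
3 3/2 9283/10000
4 2 8957/10000
5 5/2 4351/5000
6 3 4307/5000
f(2y,3y) = ((8957/10000)/(4307/5000) − 1)/(1) = 343/8614 ≈ 3.9819%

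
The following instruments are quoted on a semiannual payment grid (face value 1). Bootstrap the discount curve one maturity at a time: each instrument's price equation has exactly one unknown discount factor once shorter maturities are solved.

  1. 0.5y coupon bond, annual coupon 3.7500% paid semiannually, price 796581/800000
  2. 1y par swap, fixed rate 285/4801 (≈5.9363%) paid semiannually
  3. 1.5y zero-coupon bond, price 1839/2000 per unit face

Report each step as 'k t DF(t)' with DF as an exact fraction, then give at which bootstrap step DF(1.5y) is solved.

step 1 [0.5y] bond c/2=3/160: DF=(796581/800000 − 3/160·(0))/(1+3/160) = 4887/5000 ≈ 0.977400
step 2 [1y] swap r/2=285/9602: DF=(1 − 285/9602·(0.977400))/(1+285/9602) = 943/1000 ≈ 0.943000
step 3 [1.5y] zero: DF = P = 1839/2000 ≈ 0.919500

1 1/2 4887/5000
2 1 943/1000
3 3/2 1839/2000
DF(1.5y) is solved at step 3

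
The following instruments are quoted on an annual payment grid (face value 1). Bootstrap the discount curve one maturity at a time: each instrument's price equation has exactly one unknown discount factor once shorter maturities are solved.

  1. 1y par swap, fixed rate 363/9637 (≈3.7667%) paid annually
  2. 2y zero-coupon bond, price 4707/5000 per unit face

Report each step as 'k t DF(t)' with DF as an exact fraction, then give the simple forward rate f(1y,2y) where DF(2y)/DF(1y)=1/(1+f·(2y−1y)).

step 1 [1y] swap r/1=363/9637: DF=(1 − 363/9637·(0))/(1+363/9637) = 9637/10000 ≈ 0.963700
step 2 [2y] zero: DF = P = 4707/5000 ≈ 0.941400

1 1 9637/10000
2 2 4707/5000
f(1y,2y) = ((9637/10000)/(4707/5000) − 1)/(1) = 223/9414 ≈ 2.3688%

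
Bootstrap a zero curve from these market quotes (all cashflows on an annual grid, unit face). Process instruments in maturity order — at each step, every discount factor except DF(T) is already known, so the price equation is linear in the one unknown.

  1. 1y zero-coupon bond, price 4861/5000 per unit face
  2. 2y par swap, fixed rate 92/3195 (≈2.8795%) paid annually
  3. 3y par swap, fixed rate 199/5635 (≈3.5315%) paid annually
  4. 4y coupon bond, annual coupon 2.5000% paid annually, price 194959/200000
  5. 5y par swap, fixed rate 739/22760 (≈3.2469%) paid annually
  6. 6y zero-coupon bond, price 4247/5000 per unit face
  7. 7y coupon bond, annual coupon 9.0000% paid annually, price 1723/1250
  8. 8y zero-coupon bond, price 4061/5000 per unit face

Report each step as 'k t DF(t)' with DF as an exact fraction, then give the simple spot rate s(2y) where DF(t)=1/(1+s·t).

1 1 4861/5000
2 2 1181/1250
3 3 1801/2000
4 4 8823/10000
5 5 4261/5000
6 6 4247/5000
7 7 4093/5000
8 8 4061/5000
s(2y) = (1/(1181/1250) − 1)/(2) = 69/2362 ≈ 2.9213%

step 1 [1y] zero: DF = P = 4861/5000 ≈ 0.972200
step 2 [2y] swap r/1=92/3195: DF=(1 − 92/3195·(0.972200))/(1+92/3195) = 1181/1250 ≈ 0.944800
step 3 [3y] swap r/1=199/5635: DF=(1 − 199/5635·(0.972200+0.944800))/(1+199/5635) = 1801/2000 ≈ 0.900500
step 4 [4y] bond c/1=1/40: DF=(194959/200000 − 1/40·(0.972200+0.944800+0.900500))/(1+1/40) = 8823/10000 ≈ 0.882300
step 5 [5y] swap r/1=739/22760: DF=(1 − 739/22760·(0.972200+0.944800+0.900500+0.882300))/(1+739/22760) = 4261/5000 ≈ 0.852200
step 6 [6y] zero: DF = P = 4247/5000 ≈ 0.849400
step 7 [7y] bond c/1=9/100: DF=(1723/1250 − 9/100·(0.972200+0.944800+0.900500+0.882300+0.852200+0.849400))/(1+9/100) = 4093/5000 ≈ 0.818600
step 8 [8y] zero: DF = P = 4061/5000 ≈ 0.812200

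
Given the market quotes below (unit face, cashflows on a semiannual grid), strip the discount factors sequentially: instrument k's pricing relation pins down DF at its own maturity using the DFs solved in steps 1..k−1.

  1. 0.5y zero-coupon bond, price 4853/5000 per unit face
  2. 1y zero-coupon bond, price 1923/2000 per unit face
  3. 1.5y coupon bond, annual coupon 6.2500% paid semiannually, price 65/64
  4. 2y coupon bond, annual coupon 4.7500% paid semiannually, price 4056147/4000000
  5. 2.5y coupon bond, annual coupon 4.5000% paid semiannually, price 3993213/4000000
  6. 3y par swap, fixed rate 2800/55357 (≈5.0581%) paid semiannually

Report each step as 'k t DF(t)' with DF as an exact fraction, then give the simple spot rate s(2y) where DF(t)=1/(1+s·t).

1 1/2 4853/5000
2 1 1923/2000
3 3/2 9263/10000
4 2 4621/5000
5 5/2 8931/10000
6 3 43/50
s(2y) = (1/(4621/5000) − 1)/(2) = 379/9242 ≈ 4.1008%

step 1 [0.5y] zero: DF = P = 4853/5000 ≈ 0.970600
step 2 [1y] zero: DF = P = 1923/2000 ≈ 0.961500
step 3 [1.5y] bond c/2=1/32: DF=(65/64 − 1/32·(0.970600+0.961500))/(1+1/32) = 9263/10000 ≈ 0.926300
step 4 [2y] bond c/2=19/800: DF=(4056147/4000000 − 19/800·(0.970600+0.961500+0.926300))/(1+19/800) = 4621/5000 ≈ 0.924200
step 5 [2.5y] bond c/2=9/400: DF=(3993213/4000000 − 9/400·(0.970600+0.961500+0.926300+0.924200))/(1+9/400) = 8931/10000 ≈ 0.893100
step 6 [3y] swap r/2=1400/55357: DF=(1 − 1400/55357·(0.970600+0.961500+0.926300+0.924200+0.893100))/(1+1400/55357) = 43/50 ≈ 0.860000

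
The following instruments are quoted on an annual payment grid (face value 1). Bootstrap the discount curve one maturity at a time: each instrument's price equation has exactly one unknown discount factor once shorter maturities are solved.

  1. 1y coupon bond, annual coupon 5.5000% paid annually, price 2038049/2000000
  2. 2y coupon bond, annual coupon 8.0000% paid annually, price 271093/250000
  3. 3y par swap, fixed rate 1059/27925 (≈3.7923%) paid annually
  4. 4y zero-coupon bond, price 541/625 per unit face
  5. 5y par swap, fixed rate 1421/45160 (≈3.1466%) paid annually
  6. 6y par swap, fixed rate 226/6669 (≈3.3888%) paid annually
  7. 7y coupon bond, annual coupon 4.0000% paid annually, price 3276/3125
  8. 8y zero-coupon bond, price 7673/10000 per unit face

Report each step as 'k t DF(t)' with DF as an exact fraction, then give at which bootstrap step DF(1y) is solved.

1 1 9659/10000
2 2 373/400
3 3 8941/10000
4 4 541/625
5 5 8579/10000
6 6 512/625
7 7 2007/2500
8 8 7673/10000
DF(1y) is solved at step 1

step 1 [1y] bond c/1=11/200: DF=(2038049/2000000 − 11/200·(0))/(1+11/200) = 9659/10000 ≈ 0.965900
step 2 [2y] bond c/1=2/25: DF=(271093/250000 − 2/25·(0.965900))/(1+2/25) = 373/400 ≈ 0.932500
step 3 [3y] swap r/1=1059/27925: DF=(1 − 1059/27925·(0.965900+0.932500))/(1+1059/27925) = 8941/10000 ≈ 0.894100
step 4 [4y] zero: DF = P = 541/625 ≈ 0.865600
step 5 [5y] swap r/1=1421/45160: DF=(1 − 1421/45160·(0.965900+0.932500+0.894100+0.865600))/(1+1421/45160) = 8579/10000 ≈ 0.857900
step 6 [6y] swap r/1=226/6669: DF=(1 − 226/6669·(0.965900+0.932500+0.894100+0.865600+0.857900))/(1+226/6669) = 512/625 ≈ 0.819200
step 7 [7y] bond c/1=1/25: DF=(3276/3125 − 1/25·(0.965900+0.932500+0.894100+0.865600+0.857900+0.819200))/(1+1/25) = 2007/2500 ≈ 0.802800
step 8 [8y] zero: DF = P = 7673/10000 ≈ 0.767300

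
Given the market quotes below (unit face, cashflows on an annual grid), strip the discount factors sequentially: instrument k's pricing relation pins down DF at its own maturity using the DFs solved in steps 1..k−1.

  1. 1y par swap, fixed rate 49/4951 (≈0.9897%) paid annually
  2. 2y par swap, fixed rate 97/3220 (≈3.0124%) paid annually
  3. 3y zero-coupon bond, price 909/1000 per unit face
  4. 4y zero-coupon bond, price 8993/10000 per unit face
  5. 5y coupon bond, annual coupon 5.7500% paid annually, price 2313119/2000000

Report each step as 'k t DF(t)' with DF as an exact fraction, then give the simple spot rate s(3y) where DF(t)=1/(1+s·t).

step 1 [1y] swap r/1=49/4951: DF=(1 − 49/4951·(0))/(1+49/4951) = 4951/5000 ≈ 0.990200
step 2 [2y] swap r/1=97/3220: DF=(1 − 97/3220·(0.990200))/(1+97/3220) = 4709/5000 ≈ 0.941800
step 3 [3y] zero: DF = P = 909/1000 ≈ 0.909000
step 4 [4y] zero: DF = P = 8993/10000 ≈ 0.899300
step 5 [5y] bond c/1=23/400: DF=(2313119/2000000 − 23/400·(0.990200+0.941800+0.909000+0.899300))/(1+23/400) = 8903/10000 ≈ 0.890300

1 1 4951/5000
2 2 4709/5000
3 3 909/1000
4 4 8993/10000
5 5 8903/10000
s(3y) = (1/(909/1000) − 1)/(3) = 91/2727 ≈ 3.3370%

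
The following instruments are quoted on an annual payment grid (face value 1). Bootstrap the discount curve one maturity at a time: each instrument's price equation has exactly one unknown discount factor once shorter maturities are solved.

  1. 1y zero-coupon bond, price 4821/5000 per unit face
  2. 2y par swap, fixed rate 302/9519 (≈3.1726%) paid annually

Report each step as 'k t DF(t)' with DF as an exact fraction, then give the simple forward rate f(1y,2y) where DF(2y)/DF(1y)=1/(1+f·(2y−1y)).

step 1 [1y] zero: DF = P = 4821/5000 ≈ 0.964200
step 2 [2y] swap r/1=302/9519: DF=(1 − 302/9519·(0.964200))/(1+302/9519) = 2349/2500 ≈ 0.939600

1 1 4821/5000
2 2 2349/2500
f(1y,2y) = ((4821/5000)/(2349/2500) − 1)/(1) = 41/1566 ≈ 2.6181%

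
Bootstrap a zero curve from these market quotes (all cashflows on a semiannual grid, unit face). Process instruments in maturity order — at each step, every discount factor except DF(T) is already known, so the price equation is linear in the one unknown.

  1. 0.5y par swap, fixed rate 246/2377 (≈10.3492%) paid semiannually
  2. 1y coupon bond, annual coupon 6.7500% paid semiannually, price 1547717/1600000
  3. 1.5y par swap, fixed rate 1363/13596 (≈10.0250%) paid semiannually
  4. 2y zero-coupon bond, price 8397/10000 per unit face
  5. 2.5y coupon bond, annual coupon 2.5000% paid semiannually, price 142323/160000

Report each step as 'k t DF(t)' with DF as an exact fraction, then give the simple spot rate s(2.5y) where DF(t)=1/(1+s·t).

1 1/2 2377/2500
2 1 9047/10000
3 3/2 8637/10000
4 2 8397/10000
5 5/2 4173/5000
s(2.5y) = (1/(4173/5000) − 1)/(5/2) = 1654/20865 ≈ 7.9272%

step 1 [0.5y] swap r/2=123/2377: DF=(1 − 123/2377·(0))/(1+123/2377) = 2377/2500 ≈ 0.950800
step 2 [1y] bond c/2=27/800: DF=(1547717/1600000 − 27/800·(0.950800))/(1+27/800) = 9047/10000 ≈ 0.904700
step 3 [1.5y] swap r/2=1363/27192: DF=(1 − 1363/27192·(0.950800+0.904700))/(1+1363/27192) = 8637/10000 ≈ 0.863700
step 4 [2y] zero: DF = P = 8397/10000 ≈ 0.839700
step 5 [2.5y] bond c/2=1/80: DF=(142323/160000 − 1/80·(0.950800+0.904700+0.863700+0.839700))/(1+1/80) = 4173/5000 ≈ 0.834600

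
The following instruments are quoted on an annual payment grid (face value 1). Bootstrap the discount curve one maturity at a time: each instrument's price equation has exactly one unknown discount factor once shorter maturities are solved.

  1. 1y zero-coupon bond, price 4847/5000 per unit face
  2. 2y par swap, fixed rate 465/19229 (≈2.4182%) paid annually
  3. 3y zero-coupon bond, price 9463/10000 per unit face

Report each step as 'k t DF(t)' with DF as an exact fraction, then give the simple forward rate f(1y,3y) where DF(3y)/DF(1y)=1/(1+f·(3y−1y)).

step 1 [1y] zero: DF = P = 4847/5000 ≈ 0.969400
step 2 [2y] swap r/1=465/19229: DF=(1 − 465/19229·(0.969400))/(1+465/19229) = 1907/2000 ≈ 0.953500
step 3 [3y] zero: DF = P = 9463/10000 ≈ 0.946300

1 1 4847/5000
2 2 1907/2000
3 3 9463/10000
f(1y,3y) = ((4847/5000)/(9463/10000) − 1)/(2) = 231/18926 ≈ 1.2205%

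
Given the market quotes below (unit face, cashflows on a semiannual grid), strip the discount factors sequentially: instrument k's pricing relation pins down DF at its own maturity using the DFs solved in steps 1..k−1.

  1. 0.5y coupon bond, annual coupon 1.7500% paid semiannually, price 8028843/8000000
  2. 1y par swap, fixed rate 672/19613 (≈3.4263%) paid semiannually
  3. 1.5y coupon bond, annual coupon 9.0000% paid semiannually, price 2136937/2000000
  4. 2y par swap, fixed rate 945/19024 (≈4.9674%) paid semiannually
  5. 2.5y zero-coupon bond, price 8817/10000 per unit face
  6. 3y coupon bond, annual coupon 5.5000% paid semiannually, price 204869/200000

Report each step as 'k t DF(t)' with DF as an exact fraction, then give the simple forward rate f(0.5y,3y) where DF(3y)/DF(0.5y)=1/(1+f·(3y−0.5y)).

1 1/2 9949/10000
2 1 604/625
3 3/2 469/500
4 2 1811/2000
5 5/2 8817/10000
6 3 1743/2000
f(0.5y,3y) = ((9949/10000)/(1743/2000) − 1)/(5/2) = 2468/43575 ≈ 5.6638%

step 1 [0.5y] bond c/2=7/800: DF=(8028843/8000000 − 7/800·(0))/(1+7/800) = 9949/10000 ≈ 0.994900
step 2 [1y] swap r/2=336/19613: DF=(1 − 336/19613·(0.994900))/(1+336/19613) = 604/625 ≈ 0.966400
step 3 [1.5y] bond c/2=9/200: DF=(2136937/2000000 − 9/200·(0.994900+0.966400))/(1+9/200) = 469/500 ≈ 0.938000
step 4 [2y] swap r/2=945/38048: DF=(1 − 945/38048·(0.994900+0.966400+0.938000))/(1+945/38048) = 1811/2000 ≈ 0.905500
step 5 [2.5y] zero: DF = P = 8817/10000 ≈ 0.881700
step 6 [3y] bond c/2=11/400: DF=(204869/200000 − 11/400·(0.994900+0.966400+0.938000+0.905500+0.881700))/(1+11/400) = 1743/2000 ≈ 0.871500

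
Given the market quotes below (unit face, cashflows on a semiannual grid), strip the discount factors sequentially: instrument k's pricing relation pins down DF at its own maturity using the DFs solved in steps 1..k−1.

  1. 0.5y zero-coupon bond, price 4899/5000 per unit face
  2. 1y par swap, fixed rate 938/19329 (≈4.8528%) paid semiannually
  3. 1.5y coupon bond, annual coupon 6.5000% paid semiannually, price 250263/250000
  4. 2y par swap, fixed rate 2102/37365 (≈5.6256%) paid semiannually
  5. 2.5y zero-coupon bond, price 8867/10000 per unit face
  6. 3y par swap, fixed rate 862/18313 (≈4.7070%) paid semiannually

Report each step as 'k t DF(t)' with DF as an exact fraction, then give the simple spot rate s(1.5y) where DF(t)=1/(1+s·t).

step 1 [0.5y] zero: DF = P = 4899/5000 ≈ 0.979800
step 2 [1y] swap r/2=469/19329: DF=(1 − 469/19329·(0.979800))/(1+469/19329) = 9531/10000 ≈ 0.953100
step 3 [1.5y] bond c/2=13/400: DF=(250263/250000 − 13/400·(0.979800+0.953100))/(1+13/400) = 9087/10000 ≈ 0.908700
step 4 [2y] swap r/2=1051/37365: DF=(1 − 1051/37365·(0.979800+0.953100+0.908700))/(1+1051/37365) = 8949/10000 ≈ 0.894900
step 5 [2.5y] zero: DF = P = 8867/10000 ≈ 0.886700
step 6 [3y] swap r/2=431/18313: DF=(1 − 431/18313·(0.979800+0.953100+0.908700+0.894900+0.886700))/(1+431/18313) = 8707/10000 ≈ 0.870700

1 1/2 4899/5000
2 1 9531/10000
3 3/2 9087/10000
4 2 8949/10000
5 5/2 8867/10000
6 3 8707/10000
s(1.5y) = (1/(9087/10000) − 1)/(3/2) = 1826/27261 ≈ 6.6982%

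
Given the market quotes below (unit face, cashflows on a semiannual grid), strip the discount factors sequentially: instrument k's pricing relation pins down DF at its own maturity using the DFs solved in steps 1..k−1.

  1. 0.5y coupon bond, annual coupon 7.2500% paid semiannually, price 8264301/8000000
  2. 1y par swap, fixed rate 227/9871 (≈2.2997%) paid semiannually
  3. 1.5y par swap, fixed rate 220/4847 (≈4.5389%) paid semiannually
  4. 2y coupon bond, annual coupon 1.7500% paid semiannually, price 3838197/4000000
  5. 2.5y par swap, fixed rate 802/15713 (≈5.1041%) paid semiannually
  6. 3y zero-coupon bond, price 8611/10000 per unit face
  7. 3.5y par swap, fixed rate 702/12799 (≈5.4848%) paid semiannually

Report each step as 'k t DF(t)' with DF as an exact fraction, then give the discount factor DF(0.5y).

step 1 [0.5y] bond c/2=29/800: DF=(8264301/8000000 − 29/800·(0))/(1+29/800) = 9969/10000 ≈ 0.996900
step 2 [1y] swap r/2=227/19742: DF=(1 − 227/19742·(0.996900))/(1+227/19742) = 9773/10000 ≈ 0.977300
step 3 [1.5y] swap r/2=110/4847: DF=(1 − 110/4847·(0.996900+0.977300))/(1+110/4847) = 467/500 ≈ 0.934000
step 4 [2y] bond c/2=7/800: DF=(3838197/4000000 − 7/800·(0.996900+0.977300+0.934000))/(1+7/800) = 463/500 ≈ 0.926000
step 5 [2.5y] swap r/2=401/15713: DF=(1 − 401/15713·(0.996900+0.977300+0.934000+0.926000))/(1+401/15713) = 8797/10000 ≈ 0.879700
step 6 [3y] zero: DF = P = 8611/10000 ≈ 0.861100
step 7 [3.5y] swap r/2=351/12799: DF=(1 − 351/12799·(0.996900+0.977300+0.934000+0.926000+0.879700+0.861100))/(1+351/12799) = 1649/2000 ≈ 0.824500

1 1/2 9969/10000
2 1 9773/10000
3 3/2 467/500
4 2 463/500
5 5/2 8797/10000
6 3 8611/10000
7 7/2 1649/2000
DF(0.5y) = 9969/10000 ≈ 0.996900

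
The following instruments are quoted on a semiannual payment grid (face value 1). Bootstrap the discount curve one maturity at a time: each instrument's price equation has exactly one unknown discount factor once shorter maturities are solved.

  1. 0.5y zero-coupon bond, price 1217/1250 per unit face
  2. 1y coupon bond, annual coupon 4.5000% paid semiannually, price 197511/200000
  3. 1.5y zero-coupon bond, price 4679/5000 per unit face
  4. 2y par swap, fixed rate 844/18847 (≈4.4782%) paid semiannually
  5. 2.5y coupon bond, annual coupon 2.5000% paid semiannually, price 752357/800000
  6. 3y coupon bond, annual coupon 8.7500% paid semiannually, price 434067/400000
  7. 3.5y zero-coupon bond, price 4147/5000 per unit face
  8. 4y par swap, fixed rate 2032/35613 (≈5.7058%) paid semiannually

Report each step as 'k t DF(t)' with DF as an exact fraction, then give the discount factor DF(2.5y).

1 1/2 1217/1250
2 1 2361/2500
3 3/2 4679/5000
4 2 2289/2500
5 5/2 8823/10000
6 3 8447/10000
7 7/2 4147/5000
8 4 498/625
DF(2.5y) = 8823/10000 ≈ 0.882300

step 1 [0.5y] zero: DF = P = 1217/1250 ≈ 0.973600
step 2 [1y] bond c/2=9/400: DF=(197511/200000 − 9/400·(0.973600))/(1+9/400) = 2361/2500 ≈ 0.944400
step 3 [1.5y] zero: DF = P = 4679/5000 ≈ 0.935800
step 4 [2y] swap r/2=422/18847: DF=(1 − 422/18847·(0.973600+0.944400+0.935800))/(1+422/18847) = 2289/2500 ≈ 0.915600
step 5 [2.5y] bond c/2=1/80: DF=(752357/800000 − 1/80·(0.973600+0.944400+0.935800+0.915600))/(1+1/80) = 8823/10000 ≈ 0.882300
step 6 [3y] bond c/2=7/160: DF=(434067/400000 − 7/160·(0.973600+0.944400+0.935800+0.915600+0.882300))/(1+7/160) = 8447/10000 ≈ 0.844700
step 7 [3.5y] zero: DF = P = 4147/5000 ≈ 0.829400
step 8 [4y] swap r/2=1016/35613: DF=(1 − 1016/35613·(0.973600+0.944400+0.935800+0.915600+0.882300+0.844700+0.829400))/(1+1016/35613) = 498/625 ≈ 0.796800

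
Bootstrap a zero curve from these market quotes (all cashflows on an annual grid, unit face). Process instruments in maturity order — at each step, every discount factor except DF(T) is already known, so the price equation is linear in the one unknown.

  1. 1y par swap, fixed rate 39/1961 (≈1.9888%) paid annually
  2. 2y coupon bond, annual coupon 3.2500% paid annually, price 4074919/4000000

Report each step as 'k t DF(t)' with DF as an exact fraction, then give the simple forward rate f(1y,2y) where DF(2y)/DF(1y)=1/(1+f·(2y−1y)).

step 1 [1y] swap r/1=39/1961: DF=(1 − 39/1961·(0))/(1+39/1961) = 1961/2000 ≈ 0.980500
step 2 [2y] bond c/1=13/400: DF=(4074919/4000000 − 13/400·(0.980500))/(1+13/400) = 4779/5000 ≈ 0.955800

1 1 1961/2000
2 2 4779/5000
f(1y,2y) = ((1961/2000)/(4779/5000) − 1)/(1) = 247/9558 ≈ 2.5842%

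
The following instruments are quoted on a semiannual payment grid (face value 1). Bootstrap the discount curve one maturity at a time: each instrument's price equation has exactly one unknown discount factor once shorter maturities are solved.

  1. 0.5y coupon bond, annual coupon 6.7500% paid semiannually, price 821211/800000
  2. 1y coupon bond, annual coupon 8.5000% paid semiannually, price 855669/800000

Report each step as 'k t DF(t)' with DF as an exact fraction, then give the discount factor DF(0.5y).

step 1 [0.5y] bond c/2=27/800: DF=(821211/800000 − 27/800·(0))/(1+27/800) = 993/1000 ≈ 0.993000
step 2 [1y] bond c/2=17/400: DF=(855669/800000 − 17/400·(0.993000))/(1+17/400) = 1971/2000 ≈ 0.985500

1 1/2 993/1000
2 1 1971/2000
DF(0.5y) = 993/1000 ≈ 0.993000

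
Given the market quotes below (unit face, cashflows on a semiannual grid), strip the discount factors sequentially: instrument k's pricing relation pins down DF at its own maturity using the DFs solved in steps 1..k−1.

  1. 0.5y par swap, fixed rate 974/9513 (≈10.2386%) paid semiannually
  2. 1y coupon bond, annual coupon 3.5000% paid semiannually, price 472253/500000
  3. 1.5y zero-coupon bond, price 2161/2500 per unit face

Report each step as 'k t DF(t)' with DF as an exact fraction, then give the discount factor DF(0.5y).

step 1 [0.5y] swap r/2=487/9513: DF=(1 − 487/9513·(0))/(1+487/9513) = 9513/10000 ≈ 0.951300
step 2 [1y] bond c/2=7/400: DF=(472253/500000 − 7/400·(0.951300))/(1+7/400) = 9119/10000 ≈ 0.911900
step 3 [1.5y] zero: DF = P = 2161/2500 ≈ 0.864400

1 1/2 9513/10000
2 1 9119/10000
3 3/2 2161/2500
DF(0.5y) = 9513/10000 ≈ 0.951300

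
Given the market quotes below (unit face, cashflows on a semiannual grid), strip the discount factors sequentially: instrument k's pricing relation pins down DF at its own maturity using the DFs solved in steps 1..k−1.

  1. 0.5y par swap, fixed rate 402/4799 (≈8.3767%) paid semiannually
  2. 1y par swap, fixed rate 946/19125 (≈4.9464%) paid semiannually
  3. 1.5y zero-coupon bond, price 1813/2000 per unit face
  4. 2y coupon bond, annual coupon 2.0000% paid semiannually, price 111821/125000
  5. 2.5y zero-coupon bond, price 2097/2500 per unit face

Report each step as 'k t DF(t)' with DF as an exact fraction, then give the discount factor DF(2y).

1 1/2 4799/5000
2 1 9527/10000
3 3/2 1813/2000
4 2 4289/5000
5 5/2 2097/2500
DF(2y) = 4289/5000 ≈ 0.857800

step 1 [0.5y] swap r/2=201/4799: DF=(1 − 201/4799·(0))/(1+201/4799) = 4799/5000 ≈ 0.959800
step 2 [1y] swap r/2=473/19125: DF=(1 − 473/19125·(0.959800))/(1+473/19125) = 9527/10000 ≈ 0.952700
step 3 [1.5y] zero: DF = P = 1813/2000 ≈ 0.906500
step 4 [2y] bond c/2=1/100: DF=(111821/125000 − 1/100·(0.959800+0.952700+0.906500))/(1+1/100) = 4289/5000 ≈ 0.857800
step 5 [2.5y] zero: DF = P = 2097/2500 ≈ 0.838800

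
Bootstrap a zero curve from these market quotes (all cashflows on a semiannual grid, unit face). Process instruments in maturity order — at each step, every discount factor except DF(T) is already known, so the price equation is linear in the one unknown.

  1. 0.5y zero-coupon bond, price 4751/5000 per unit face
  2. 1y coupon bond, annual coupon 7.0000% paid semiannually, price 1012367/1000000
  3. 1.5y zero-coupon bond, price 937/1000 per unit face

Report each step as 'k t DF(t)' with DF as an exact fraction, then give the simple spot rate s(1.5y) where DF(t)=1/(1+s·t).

1 1/2 4751/5000
2 1 473/500
3 3/2 937/1000
s(1.5y) = (1/(937/1000) − 1)/(3/2) = 42/937 ≈ 4.4824%

step 1 [0.5y] zero: DF = P = 4751/5000 ≈ 0.950200
step 2 [1y] bond c/2=7/200: DF=(1012367/1000000 − 7/200·(0.950200))/(1+7/200) = 473/500 ≈ 0.946000
step 3 [1.5y] zero: DF = P = 937/1000 ≈ 0.937000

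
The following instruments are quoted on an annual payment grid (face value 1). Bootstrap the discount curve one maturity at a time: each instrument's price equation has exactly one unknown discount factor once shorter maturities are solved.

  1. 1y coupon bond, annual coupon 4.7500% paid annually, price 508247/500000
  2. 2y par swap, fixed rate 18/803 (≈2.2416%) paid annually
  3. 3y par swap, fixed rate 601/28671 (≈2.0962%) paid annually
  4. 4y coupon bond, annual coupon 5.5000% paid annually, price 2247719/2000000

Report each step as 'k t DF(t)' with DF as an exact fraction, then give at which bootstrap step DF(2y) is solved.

1 1 1213/1250
2 2 598/625
3 3 9399/10000
4 4 4579/5000
DF(2y) is solved at step 2

step 1 [1y] bond c/1=19/400: DF=(508247/500000 − 19/400·(0))/(1+19/400) = 1213/1250 ≈ 0.970400
step 2 [2y] swap r/1=18/803: DF=(1 − 18/803·(0.970400))/(1+18/803) = 598/625 ≈ 0.956800
step 3 [3y] swap r/1=601/28671: DF=(1 − 601/28671·(0.970400+0.956800))/(1+601/28671) = 9399/10000 ≈ 0.939900
step 4 [4y] bond c/1=11/200: DF=(2247719/2000000 − 11/200·(0.970400+0.956800+0.939900))/(1+11/200) = 4579/5000 ≈ 0.915800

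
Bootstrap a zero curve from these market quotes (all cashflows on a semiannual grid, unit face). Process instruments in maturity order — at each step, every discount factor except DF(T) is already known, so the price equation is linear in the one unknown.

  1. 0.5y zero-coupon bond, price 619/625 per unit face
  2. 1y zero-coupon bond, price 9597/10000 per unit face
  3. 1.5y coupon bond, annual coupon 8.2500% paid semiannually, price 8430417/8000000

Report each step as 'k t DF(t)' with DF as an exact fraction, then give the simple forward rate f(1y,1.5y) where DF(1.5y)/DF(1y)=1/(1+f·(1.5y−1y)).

step 1 [0.5y] zero: DF = P = 619/625 ≈ 0.990400
step 2 [1y] zero: DF = P = 9597/10000 ≈ 0.959700
step 3 [1.5y] bond c/2=33/800: DF=(8430417/8000000 − 33/800·(0.990400+0.959700))/(1+33/800) = 2337/2500 ≈ 0.934800

1 1/2 619/625
2 1 9597/10000
3 3/2 2337/2500
f(1y,1.5y) = ((9597/10000)/(2337/2500) − 1)/(1/2) = 83/1558 ≈ 5.3273%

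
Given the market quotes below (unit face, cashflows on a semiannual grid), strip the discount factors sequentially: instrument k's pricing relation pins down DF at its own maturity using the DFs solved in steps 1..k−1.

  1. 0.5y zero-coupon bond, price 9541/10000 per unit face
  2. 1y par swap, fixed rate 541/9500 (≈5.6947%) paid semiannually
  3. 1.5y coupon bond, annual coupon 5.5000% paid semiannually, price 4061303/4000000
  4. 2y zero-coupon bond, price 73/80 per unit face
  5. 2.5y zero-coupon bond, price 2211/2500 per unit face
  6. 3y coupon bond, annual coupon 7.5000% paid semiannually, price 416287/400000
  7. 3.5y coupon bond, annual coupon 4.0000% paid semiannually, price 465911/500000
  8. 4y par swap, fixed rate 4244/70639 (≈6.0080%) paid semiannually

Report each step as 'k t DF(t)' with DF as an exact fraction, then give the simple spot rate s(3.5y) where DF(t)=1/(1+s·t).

step 1 [0.5y] zero: DF = P = 9541/10000 ≈ 0.954100
step 2 [1y] swap r/2=541/19000: DF=(1 − 541/19000·(0.954100))/(1+541/19000) = 9459/10000 ≈ 0.945900
step 3 [1.5y] bond c/2=11/400: DF=(4061303/4000000 − 11/400·(0.954100+0.945900))/(1+11/400) = 9373/10000 ≈ 0.937300
step 4 [2y] zero: DF = P = 73/80 ≈ 0.912500
step 5 [2.5y] zero: DF = P = 2211/2500 ≈ 0.884400
step 6 [3y] bond c/2=3/80: DF=(416287/400000 − 3/80·(0.954100+0.945900+0.937300+0.912500+0.884400))/(1+3/80) = 2089/2500 ≈ 0.835600
step 7 [3.5y] bond c/2=1/50: DF=(465911/500000 − 1/50·(0.954100+0.945900+0.937300+0.912500+0.884400+0.835600))/(1+1/50) = 8063/10000 ≈ 0.806300
step 8 [4y] swap r/2=2122/70639: DF=(1 − 2122/70639·(0.954100+0.945900+0.937300+0.912500+0.884400+0.835600+0.806300))/(1+2122/70639) = 3939/5000 ≈ 0.787800

1 1/2 9541/10000
2 1 9459/10000
3 3/2 9373/10000
4 2 73/80
5 5/2 2211/2500
6 3 2089/2500
7 7/2 8063/10000
8 4 3939/5000
s(3.5y) = (1/(8063/10000) − 1)/(7/2) = 3874/56441 ≈ 6.8638%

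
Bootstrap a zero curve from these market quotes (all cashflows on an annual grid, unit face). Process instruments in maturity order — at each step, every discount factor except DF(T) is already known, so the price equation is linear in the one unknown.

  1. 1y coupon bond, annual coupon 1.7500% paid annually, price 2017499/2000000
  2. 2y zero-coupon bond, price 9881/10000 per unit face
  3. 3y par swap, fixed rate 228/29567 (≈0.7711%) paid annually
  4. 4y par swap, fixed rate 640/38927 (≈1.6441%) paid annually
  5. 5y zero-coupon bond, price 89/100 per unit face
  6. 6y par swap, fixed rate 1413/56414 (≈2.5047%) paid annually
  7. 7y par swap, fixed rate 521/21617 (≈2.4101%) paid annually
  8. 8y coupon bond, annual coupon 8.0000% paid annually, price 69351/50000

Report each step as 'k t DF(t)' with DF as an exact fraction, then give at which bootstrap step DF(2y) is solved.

1 1 4957/5000
2 2 9881/10000
3 3 2443/2500
4 4 117/125
5 5 89/100
6 6 8587/10000
7 7 8437/10000
8 8 8039/10000
DF(2y) is solved at step 2

step 1 [1y] bond c/1=7/400: DF=(2017499/2000000 − 7/400·(0))/(1+7/400) = 4957/5000 ≈ 0.991400
step 2 [2y] zero: DF = P = 9881/10000 ≈ 0.988100
step 3 [3y] swap r/1=228/29567: DF=(1 − 228/29567·(0.991400+0.988100))/(1+228/29567) = 2443/2500 ≈ 0.977200
step 4 [4y] swap r/1=640/38927: DF=(1 − 640/38927·(0.991400+0.988100+0.977200))/(1+640/38927) = 117/125 ≈ 0.936000
step 5 [5y] zero: DF = P = 89/100 ≈ 0.890000
step 6 [6y] swap r/1=1413/56414: DF=(1 − 1413/56414·(0.991400+0.988100+0.977200+0.936000+0.890000))/(1+1413/56414) = 8587/10000 ≈ 0.858700
step 7 [7y] swap r/1=521/21617: DF=(1 − 521/21617·(0.991400+0.988100+0.977200+0.936000+0.890000+0.858700))/(1+521/21617) = 8437/10000 ≈ 0.843700
step 8 [8y] bond c/1=2/25: DF=(69351/50000 − 2/25·(0.991400+0.988100+0.977200+0.936000+0.890000+0.858700+0.843700))/(1+2/25) = 8039/10000 ≈ 0.803900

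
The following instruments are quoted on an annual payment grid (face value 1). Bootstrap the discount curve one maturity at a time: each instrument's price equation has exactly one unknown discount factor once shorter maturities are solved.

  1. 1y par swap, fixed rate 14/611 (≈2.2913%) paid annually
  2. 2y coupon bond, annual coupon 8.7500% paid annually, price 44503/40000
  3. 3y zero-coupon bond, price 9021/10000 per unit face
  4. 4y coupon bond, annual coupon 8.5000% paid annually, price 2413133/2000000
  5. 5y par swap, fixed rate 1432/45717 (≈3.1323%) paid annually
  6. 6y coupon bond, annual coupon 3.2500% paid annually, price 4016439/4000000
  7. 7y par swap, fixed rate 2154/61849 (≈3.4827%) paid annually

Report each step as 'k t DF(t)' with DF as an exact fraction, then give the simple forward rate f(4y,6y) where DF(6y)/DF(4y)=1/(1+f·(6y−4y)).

step 1 [1y] swap r/1=14/611: DF=(1 − 14/611·(0))/(1+14/611) = 611/625 ≈ 0.977600
step 2 [2y] bond c/1=7/80: DF=(44503/40000 − 7/80·(0.977600))/(1+7/80) = 2361/2500 ≈ 0.944400
step 3 [3y] zero: DF = P = 9021/10000 ≈ 0.902100
step 4 [4y] bond c/1=17/200: DF=(2413133/2000000 − 17/200·(0.977600+0.944400+0.902100))/(1+17/200) = 2227/2500 ≈ 0.890800
step 5 [5y] swap r/1=1432/45717: DF=(1 − 1432/45717·(0.977600+0.944400+0.902100+0.890800))/(1+1432/45717) = 1071/1250 ≈ 0.856800
step 6 [6y] bond c/1=13/400: DF=(4016439/4000000 − 13/400·(0.977600+0.944400+0.902100+0.890800+0.856800))/(1+13/400) = 4143/5000 ≈ 0.828600
step 7 [7y] swap r/1=2154/61849: DF=(1 − 2154/61849·(0.977600+0.944400+0.902100+0.890800+0.856800+0.828600))/(1+2154/61849) = 3923/5000 ≈ 0.784600

1 1 611/625
2 2 2361/2500
3 3 9021/10000
4 4 2227/2500
5 5 1071/1250
6 6 4143/5000
7 7 3923/5000
f(4y,6y) = ((2227/2500)/(4143/5000) − 1)/(2) = 311/8286 ≈ 3.7533%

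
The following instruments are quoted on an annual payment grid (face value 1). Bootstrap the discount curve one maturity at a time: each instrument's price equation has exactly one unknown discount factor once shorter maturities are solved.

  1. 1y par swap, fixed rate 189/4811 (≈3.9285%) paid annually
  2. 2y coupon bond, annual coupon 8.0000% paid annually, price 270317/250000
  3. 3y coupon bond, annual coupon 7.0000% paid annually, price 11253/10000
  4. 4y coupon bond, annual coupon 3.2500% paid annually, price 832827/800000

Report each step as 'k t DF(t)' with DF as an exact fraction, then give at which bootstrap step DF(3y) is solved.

1 1 4811/5000
2 2 9299/10000
3 3 9279/10000
4 4 1839/2000
DF(3y) is solved at step 3

step 1 [1y] swap r/1=189/4811: DF=(1 − 189/4811·(0))/(1+189/4811) = 4811/5000 ≈ 0.962200
step 2 [2y] bond c/1=2/25: DF=(270317/250000 − 2/25·(0.962200))/(1+2/25) = 9299/10000 ≈ 0.929900
step 3 [3y] bond c/1=7/100: DF=(11253/10000 − 7/100·(0.962200+0.929900))/(1+7/100) = 9279/10000 ≈ 0.927900
step 4 [4y] bond c/1=13/400: DF=(832827/800000 − 13/400·(0.962200+0.929900+0.927900))/(1+13/400) = 1839/2000 ≈ 0.919500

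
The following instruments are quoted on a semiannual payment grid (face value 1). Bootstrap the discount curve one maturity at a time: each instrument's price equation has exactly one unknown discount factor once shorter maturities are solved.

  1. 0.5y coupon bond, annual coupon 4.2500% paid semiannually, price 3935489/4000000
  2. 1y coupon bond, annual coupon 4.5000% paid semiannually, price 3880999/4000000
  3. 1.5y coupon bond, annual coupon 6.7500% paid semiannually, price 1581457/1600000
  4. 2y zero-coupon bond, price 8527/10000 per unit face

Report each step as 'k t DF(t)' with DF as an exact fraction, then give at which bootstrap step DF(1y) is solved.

step 1 [0.5y] bond c/2=17/800: DF=(3935489/4000000 − 17/800·(0))/(1+17/800) = 4817/5000 ≈ 0.963400
step 2 [1y] bond c/2=9/400: DF=(3880999/4000000 − 9/400·(0.963400))/(1+9/400) = 9277/10000 ≈ 0.927700
step 3 [1.5y] bond c/2=27/800: DF=(1581457/1600000 − 27/800·(0.963400+0.927700))/(1+27/800) = 559/625 ≈ 0.894400
step 4 [2y] zero: DF = P = 8527/10000 ≈ 0.852700

1 1/2 4817/5000
2 1 9277/10000
3 3/2 559/625
4 2 8527/10000
DF(1y) is solved at step 2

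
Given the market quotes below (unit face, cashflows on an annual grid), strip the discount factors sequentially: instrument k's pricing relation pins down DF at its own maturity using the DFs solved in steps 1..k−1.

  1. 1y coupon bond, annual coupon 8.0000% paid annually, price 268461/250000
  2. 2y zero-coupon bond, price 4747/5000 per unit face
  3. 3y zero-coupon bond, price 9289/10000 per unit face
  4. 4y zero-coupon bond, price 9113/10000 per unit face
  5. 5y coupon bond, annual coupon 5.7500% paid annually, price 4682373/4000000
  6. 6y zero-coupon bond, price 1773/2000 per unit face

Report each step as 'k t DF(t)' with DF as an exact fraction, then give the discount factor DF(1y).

step 1 [1y] bond c/1=2/25: DF=(268461/250000 − 2/25·(0))/(1+2/25) = 9943/10000 ≈ 0.994300
step 2 [2y] zero: DF = P = 4747/5000 ≈ 0.949400
step 3 [3y] zero: DF = P = 9289/10000 ≈ 0.928900
step 4 [4y] zero: DF = P = 9113/10000 ≈ 0.911300
step 5 [5y] bond c/1=23/400: DF=(4682373/4000000 − 23/400·(0.994300+0.949400+0.928900+0.911300))/(1+23/400) = 2253/2500 ≈ 0.901200
step 6 [6y] zero: DF = P = 1773/2000 ≈ 0.886500

1 1 9943/10000
2 2 4747/5000
3 3 9289/10000
4 4 9113/10000
5 5 2253/2500
6 6 1773/2000
DF(1y) = 9943/10000 ≈ 0.994300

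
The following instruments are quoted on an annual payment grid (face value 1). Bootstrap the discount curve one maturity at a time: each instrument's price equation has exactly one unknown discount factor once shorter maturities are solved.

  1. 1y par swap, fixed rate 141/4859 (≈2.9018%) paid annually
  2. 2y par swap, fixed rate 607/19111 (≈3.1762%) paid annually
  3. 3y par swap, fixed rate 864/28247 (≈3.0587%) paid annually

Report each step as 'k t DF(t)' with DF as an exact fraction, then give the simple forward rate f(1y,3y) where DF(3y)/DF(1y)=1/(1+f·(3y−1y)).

1 1 4859/5000
2 2 9393/10000
3 3 571/625
f(1y,3y) = ((4859/5000)/(571/625) − 1)/(2) = 291/9136 ≈ 3.1852%

step 1 [1y] swap r/1=141/4859: DF=(1 − 141/4859·(0))/(1+141/4859) = 4859/5000 ≈ 0.971800
step 2 [2y] swap r/1=607/19111: DF=(1 − 607/19111·(0.971800))/(1+607/19111) = 9393/10000 ≈ 0.939300
step 3 [3y] swap r/1=864/28247: DF=(1 − 864/28247·(0.971800+0.939300))/(1+864/28247) = 571/625 ≈ 0.913600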